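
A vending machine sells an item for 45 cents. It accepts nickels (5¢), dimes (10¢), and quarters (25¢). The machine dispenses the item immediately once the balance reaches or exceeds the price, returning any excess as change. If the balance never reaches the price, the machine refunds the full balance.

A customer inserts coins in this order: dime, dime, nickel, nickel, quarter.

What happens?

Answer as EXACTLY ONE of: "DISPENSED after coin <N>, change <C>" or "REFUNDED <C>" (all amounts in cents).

Answer: DISPENSED after coin 5, change 10

Derivation:
Price: 45¢
Coin 1 (dime, 10¢): balance = 10¢
Coin 2 (dime, 10¢): balance = 20¢
Coin 3 (nickel, 5¢): balance = 25¢
Coin 4 (nickel, 5¢): balance = 30¢
Coin 5 (quarter, 25¢): balance = 55¢
  → balance >= price → DISPENSE, change = 55 - 45 = 10¢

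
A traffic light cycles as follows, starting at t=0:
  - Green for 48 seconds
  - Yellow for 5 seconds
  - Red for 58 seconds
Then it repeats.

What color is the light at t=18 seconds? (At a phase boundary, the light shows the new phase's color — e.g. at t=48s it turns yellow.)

Cycle length = 48 + 5 + 58 = 111s
t = 18, phase_t = 18 mod 111 = 18
18 < 48 (green end) → GREEN

Answer: green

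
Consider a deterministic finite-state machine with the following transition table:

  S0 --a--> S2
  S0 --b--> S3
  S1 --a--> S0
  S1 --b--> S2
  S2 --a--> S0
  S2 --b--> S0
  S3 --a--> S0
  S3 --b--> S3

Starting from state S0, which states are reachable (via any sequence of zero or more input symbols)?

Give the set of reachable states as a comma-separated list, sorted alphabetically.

Answer: S0, S2, S3

Derivation:
BFS from S0:
  visit S0: S0--a-->S2 (new), S0--b-->S3 (new)
  visit S2: S2--a-->S0 (seen), S2--b-->S0 (seen)
  visit S3: S3--a-->S0 (seen), S3--b-->S3 (seen)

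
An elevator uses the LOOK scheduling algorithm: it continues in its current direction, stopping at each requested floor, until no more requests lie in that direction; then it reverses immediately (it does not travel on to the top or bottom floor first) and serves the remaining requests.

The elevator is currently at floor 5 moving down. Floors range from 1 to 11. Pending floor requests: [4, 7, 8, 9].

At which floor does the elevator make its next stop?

Answer: 4

Derivation:
Current floor: 5, direction: down
Requests above: [7, 8, 9]
Requests below: [4]
Moving down and requests lie below → nearest below is max([4]) = 4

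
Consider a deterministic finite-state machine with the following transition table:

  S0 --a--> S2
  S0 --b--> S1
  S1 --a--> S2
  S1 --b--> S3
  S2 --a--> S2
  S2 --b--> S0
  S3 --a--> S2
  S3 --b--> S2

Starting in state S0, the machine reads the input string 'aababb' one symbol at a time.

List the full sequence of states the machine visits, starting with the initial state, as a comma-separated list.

Start: S0
  read 'a': S0 --a--> S2
  read 'a': S2 --a--> S2
  read 'b': S2 --b--> S0
  read 'a': S0 --a--> S2
  read 'b': S2 --b--> S0
  read 'b': S0 --b--> S1

Answer: S0, S2, S2, S0, S2, S0, S1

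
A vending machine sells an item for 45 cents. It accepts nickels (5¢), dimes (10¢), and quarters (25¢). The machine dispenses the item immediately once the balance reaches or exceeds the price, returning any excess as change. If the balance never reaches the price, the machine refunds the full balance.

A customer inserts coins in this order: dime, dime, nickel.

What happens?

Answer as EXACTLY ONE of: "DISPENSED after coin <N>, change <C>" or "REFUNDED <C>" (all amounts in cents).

Price: 45¢
Coin 1 (dime, 10¢): balance = 10¢
Coin 2 (dime, 10¢): balance = 20¢
Coin 3 (nickel, 5¢): balance = 25¢
All coins inserted, balance 25¢ < price 45¢ → REFUND 25¢

Answer: REFUNDED 25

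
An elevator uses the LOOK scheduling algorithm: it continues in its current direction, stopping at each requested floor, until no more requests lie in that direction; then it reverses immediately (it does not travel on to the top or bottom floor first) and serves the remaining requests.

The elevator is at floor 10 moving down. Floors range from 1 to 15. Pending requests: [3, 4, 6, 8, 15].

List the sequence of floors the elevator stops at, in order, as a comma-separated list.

Answer: 8, 6, 4, 3, 15

Derivation:
Current: 10, moving DOWN
Serve below first (descending): [8, 6, 4, 3]
Then reverse, serve above (ascending): [15]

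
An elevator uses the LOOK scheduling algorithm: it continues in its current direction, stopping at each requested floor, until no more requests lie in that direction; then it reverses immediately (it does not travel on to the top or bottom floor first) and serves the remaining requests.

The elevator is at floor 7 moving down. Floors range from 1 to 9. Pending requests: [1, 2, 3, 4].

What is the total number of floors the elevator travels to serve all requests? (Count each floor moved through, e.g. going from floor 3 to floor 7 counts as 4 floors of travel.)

Answer: 6

Derivation:
Start at floor 7 moving down, LOOK stop order: [4, 3, 2, 1]
  7 → 4: |4-7| = 3, total = 3
  4 → 3: |3-4| = 1, total = 4
  3 → 2: |2-3| = 1, total = 5
  2 → 1: |1-2| = 1, total = 6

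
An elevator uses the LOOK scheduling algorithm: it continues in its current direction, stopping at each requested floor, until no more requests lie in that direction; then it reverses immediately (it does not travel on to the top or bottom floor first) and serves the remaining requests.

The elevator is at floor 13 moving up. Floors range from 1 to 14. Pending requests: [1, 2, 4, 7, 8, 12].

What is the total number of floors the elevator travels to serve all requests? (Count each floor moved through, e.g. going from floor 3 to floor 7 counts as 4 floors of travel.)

Start at floor 13 moving up, LOOK stop order: [12, 8, 7, 4, 2, 1]
  13 → 12: |12-13| = 1, total = 1
  12 → 8: |8-12| = 4, total = 5
  8 → 7: |7-8| = 1, total = 6
  7 → 4: |4-7| = 3, total = 9
  4 → 2: |2-4| = 2, total = 11
  2 → 1: |1-2| = 1, total = 12

Answer: 12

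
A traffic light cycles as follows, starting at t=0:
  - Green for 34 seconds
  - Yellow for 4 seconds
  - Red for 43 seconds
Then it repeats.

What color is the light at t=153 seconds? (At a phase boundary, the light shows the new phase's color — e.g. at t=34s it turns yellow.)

Answer: red

Derivation:
Cycle length = 34 + 4 + 43 = 81s
t = 153, phase_t = 153 mod 81 = 72
72 >= 38 → RED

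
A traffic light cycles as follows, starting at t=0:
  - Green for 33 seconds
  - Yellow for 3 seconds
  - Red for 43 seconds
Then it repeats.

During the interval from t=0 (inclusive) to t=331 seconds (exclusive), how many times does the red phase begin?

Cycle = 33+3+43 = 79s
red phase starts at t = k*79 + 36 for k=0,1,2,...
Need k*79+36 < 331 → k < 3.734
k ∈ {0, ..., 3} → 4 starts

Answer: 4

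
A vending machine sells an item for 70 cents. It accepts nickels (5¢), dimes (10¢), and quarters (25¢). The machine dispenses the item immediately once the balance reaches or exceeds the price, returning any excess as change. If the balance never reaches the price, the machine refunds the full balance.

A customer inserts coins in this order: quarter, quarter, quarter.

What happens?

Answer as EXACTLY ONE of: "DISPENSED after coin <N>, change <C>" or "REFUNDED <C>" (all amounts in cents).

Answer: DISPENSED after coin 3, change 5

Derivation:
Price: 70¢
Coin 1 (quarter, 25¢): balance = 25¢
Coin 2 (quarter, 25¢): balance = 50¢
Coin 3 (quarter, 25¢): balance = 75¢
  → balance >= price → DISPENSE, change = 75 - 70 = 5¢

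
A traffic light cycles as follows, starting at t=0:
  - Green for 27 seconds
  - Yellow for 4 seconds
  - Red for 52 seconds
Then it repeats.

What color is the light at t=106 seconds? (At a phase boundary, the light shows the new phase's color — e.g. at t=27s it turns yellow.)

Answer: green

Derivation:
Cycle length = 27 + 4 + 52 = 83s
t = 106, phase_t = 106 mod 83 = 23
23 < 27 (green end) → GREEN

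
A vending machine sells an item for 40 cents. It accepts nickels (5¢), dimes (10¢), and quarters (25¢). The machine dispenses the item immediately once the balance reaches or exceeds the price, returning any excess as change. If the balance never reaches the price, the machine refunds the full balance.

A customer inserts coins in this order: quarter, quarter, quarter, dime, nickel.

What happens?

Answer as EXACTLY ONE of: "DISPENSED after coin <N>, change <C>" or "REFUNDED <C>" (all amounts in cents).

Price: 40¢
Coin 1 (quarter, 25¢): balance = 25¢
Coin 2 (quarter, 25¢): balance = 50¢
  → balance >= price → DISPENSE, change = 50 - 40 = 10¢

Answer: DISPENSED after coin 2, change 10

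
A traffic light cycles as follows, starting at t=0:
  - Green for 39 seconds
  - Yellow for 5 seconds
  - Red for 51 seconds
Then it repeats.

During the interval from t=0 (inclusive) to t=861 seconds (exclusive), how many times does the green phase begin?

Cycle = 39+5+51 = 95s
green phase starts at t = k*95 + 0 for k=0,1,2,...
Need k*95+0 < 861 → k < 9.063
k ∈ {0, ..., 9} → 10 starts

Answer: 10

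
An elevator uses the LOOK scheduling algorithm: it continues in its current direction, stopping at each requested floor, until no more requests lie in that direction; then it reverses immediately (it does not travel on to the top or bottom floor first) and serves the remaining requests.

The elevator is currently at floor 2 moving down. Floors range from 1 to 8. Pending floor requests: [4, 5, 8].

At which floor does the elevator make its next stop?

Answer: 4

Derivation:
Current floor: 2, direction: down
Requests above: [4, 5, 8]
Requests below: []
Moving down but no requests below → reverse; nearest above is min([4, 5, 8]) = 4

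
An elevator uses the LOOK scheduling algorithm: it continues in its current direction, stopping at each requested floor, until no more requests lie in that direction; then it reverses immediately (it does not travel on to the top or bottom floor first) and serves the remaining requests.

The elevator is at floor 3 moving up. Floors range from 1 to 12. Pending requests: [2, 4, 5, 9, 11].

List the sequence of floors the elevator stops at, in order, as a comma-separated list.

Answer: 4, 5, 9, 11, 2

Derivation:
Current: 3, moving UP
Serve above first (ascending): [4, 5, 9, 11]
Then reverse, serve below (descending): [2]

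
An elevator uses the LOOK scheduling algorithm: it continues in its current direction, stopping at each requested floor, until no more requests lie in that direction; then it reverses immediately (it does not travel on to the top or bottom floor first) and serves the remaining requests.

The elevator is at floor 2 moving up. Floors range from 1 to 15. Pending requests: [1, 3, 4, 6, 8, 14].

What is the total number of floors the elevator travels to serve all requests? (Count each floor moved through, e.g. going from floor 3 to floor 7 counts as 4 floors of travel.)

Start at floor 2 moving up, LOOK stop order: [3, 4, 6, 8, 14, 1]
  2 → 3: |3-2| = 1, total = 1
  3 → 4: |4-3| = 1, total = 2
  4 → 6: |6-4| = 2, total = 4
  6 → 8: |8-6| = 2, total = 6
  8 → 14: |14-8| = 6, total = 12
  14 → 1: |1-14| = 13, total = 25

Answer: 25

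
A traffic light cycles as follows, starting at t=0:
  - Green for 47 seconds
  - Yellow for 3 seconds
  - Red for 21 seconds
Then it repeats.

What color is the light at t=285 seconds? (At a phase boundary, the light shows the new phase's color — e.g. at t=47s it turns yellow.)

Cycle length = 47 + 3 + 21 = 71s
t = 285, phase_t = 285 mod 71 = 1
1 < 47 (green end) → GREEN

Answer: green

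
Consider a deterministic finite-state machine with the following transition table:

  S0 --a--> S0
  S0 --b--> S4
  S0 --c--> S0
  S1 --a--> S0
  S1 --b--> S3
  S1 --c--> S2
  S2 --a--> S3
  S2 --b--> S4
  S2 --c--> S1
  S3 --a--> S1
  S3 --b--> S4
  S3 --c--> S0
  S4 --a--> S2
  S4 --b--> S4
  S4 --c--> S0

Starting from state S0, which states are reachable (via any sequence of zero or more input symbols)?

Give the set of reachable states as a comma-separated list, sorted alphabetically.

Answer: S0, S1, S2, S3, S4

Derivation:
BFS from S0:
  visit S0: S0--a-->S0 (seen), S0--b-->S4 (new), S0--c-->S0 (seen)
  visit S4: S4--a-->S2 (new), S4--b-->S4 (seen), S4--c-->S0 (seen)
  visit S2: S2--a-->S3 (new), S2--b-->S4 (seen), S2--c-->S1 (new)
  visit S3: S3--a-->S1 (seen), S3--b-->S4 (seen), S3--c-->S0 (seen)
  visit S1: S1--a-->S0 (seen), S1--b-->S3 (seen), S1--c-->S2 (seen)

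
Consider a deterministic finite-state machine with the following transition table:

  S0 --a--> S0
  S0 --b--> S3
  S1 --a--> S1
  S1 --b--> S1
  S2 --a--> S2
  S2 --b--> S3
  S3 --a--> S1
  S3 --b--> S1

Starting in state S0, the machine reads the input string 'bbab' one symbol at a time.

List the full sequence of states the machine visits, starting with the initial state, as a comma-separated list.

Start: S0
  read 'b': S0 --b--> S3
  read 'b': S3 --b--> S1
  read 'a': S1 --a--> S1
  read 'b': S1 --b--> S1

Answer: S0, S3, S1, S1, S1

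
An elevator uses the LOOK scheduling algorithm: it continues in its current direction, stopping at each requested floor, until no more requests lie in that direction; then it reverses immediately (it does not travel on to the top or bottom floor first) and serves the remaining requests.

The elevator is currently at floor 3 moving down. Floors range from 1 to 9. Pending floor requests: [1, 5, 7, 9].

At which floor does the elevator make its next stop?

Answer: 1

Derivation:
Current floor: 3, direction: down
Requests above: [5, 7, 9]
Requests below: [1]
Moving down and requests lie below → nearest below is max([1]) = 1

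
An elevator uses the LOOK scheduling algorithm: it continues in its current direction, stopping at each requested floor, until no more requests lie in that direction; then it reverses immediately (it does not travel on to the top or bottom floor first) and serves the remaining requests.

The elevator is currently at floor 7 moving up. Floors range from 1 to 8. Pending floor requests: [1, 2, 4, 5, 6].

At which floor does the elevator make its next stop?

Current floor: 7, direction: up
Requests above: []
Requests below: [1, 2, 4, 5, 6]
Moving up but no requests above → reverse; nearest below is max([1, 2, 4, 5, 6]) = 6

Answer: 6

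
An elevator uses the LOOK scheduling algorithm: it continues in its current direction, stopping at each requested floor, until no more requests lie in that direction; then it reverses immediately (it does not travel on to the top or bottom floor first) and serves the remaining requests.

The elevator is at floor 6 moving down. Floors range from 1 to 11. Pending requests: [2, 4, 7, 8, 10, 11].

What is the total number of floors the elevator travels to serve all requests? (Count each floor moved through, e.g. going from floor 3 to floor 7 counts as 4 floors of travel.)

Answer: 13

Derivation:
Start at floor 6 moving down, LOOK stop order: [4, 2, 7, 8, 10, 11]
  6 → 4: |4-6| = 2, total = 2
  4 → 2: |2-4| = 2, total = 4
  2 → 7: |7-2| = 5, total = 9
  7 → 8: |8-7| = 1, total = 10
  8 → 10: |10-8| = 2, total = 12
  10 → 11: |11-10| = 1, total = 13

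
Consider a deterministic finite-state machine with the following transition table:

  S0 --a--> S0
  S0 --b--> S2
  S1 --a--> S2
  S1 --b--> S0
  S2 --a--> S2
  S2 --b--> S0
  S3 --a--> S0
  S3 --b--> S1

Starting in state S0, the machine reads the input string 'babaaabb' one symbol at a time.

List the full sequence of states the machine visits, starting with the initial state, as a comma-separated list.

Answer: S0, S2, S2, S0, S0, S0, S0, S2, S0

Derivation:
Start: S0
  read 'b': S0 --b--> S2
  read 'a': S2 --a--> S2
  read 'b': S2 --b--> S0
  read 'a': S0 --a--> S0
  read 'a': S0 --a--> S0
  read 'a': S0 --a--> S0
  read 'b': S0 --b--> S2
  read 'b': S2 --b--> S0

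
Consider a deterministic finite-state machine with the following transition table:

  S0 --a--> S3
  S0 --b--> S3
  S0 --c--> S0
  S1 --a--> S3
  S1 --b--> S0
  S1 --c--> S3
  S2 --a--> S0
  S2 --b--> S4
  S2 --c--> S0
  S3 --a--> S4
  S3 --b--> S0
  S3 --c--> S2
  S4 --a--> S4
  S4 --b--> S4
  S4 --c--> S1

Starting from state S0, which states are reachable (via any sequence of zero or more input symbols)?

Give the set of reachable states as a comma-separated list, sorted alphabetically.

BFS from S0:
  visit S0: S0--a-->S3 (new), S0--b-->S3 (seen), S0--c-->S0 (seen)
  visit S3: S3--a-->S4 (new), S3--b-->S0 (seen), S3--c-->S2 (new)
  visit S4: S4--a-->S4 (seen), S4--b-->S4 (seen), S4--c-->S1 (new)
  visit S2: S2--a-->S0 (seen), S2--b-->S4 (seen), S2--c-->S0 (seen)
  visit S1: S1--a-->S3 (seen), S1--b-->S0 (seen), S1--c-->S3 (seen)

Answer: S0, S1, S2, S3, S4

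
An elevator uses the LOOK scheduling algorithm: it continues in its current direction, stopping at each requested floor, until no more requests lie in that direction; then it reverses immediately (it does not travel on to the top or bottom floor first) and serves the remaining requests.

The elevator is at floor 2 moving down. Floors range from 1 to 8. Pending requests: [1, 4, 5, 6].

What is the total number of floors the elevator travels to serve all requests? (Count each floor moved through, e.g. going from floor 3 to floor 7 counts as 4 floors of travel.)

Start at floor 2 moving down, LOOK stop order: [1, 4, 5, 6]
  2 → 1: |1-2| = 1, total = 1
  1 → 4: |4-1| = 3, total = 4
  4 → 5: |5-4| = 1, total = 5
  5 → 6: |6-5| = 1, total = 6

Answer: 6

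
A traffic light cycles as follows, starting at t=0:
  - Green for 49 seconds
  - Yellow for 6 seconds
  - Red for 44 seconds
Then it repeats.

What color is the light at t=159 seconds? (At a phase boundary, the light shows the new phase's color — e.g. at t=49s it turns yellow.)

Cycle length = 49 + 6 + 44 = 99s
t = 159, phase_t = 159 mod 99 = 60
60 >= 55 → RED

Answer: red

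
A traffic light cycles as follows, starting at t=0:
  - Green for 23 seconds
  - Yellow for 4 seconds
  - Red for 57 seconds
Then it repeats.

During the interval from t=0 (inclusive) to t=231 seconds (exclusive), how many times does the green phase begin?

Answer: 3

Derivation:
Cycle = 23+4+57 = 84s
green phase starts at t = k*84 + 0 for k=0,1,2,...
Need k*84+0 < 231 → k < 2.750
k ∈ {0, ..., 2} → 3 starts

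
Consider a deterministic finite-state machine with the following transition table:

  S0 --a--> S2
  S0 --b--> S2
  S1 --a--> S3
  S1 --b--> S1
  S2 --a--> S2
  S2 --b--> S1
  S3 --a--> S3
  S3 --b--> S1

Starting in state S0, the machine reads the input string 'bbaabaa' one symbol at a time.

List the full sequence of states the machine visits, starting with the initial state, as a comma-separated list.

Start: S0
  read 'b': S0 --b--> S2
  read 'b': S2 --b--> S1
  read 'a': S1 --a--> S3
  read 'a': S3 --a--> S3
  read 'b': S3 --b--> S1
  read 'a': S1 --a--> S3
  read 'a': S3 --a--> S3

Answer: S0, S2, S1, S3, S3, S1, S3, S3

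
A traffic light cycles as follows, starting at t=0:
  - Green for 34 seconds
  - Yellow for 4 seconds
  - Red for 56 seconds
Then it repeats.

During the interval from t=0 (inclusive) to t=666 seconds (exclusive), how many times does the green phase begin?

Answer: 8

Derivation:
Cycle = 34+4+56 = 94s
green phase starts at t = k*94 + 0 for k=0,1,2,...
Need k*94+0 < 666 → k < 7.085
k ∈ {0, ..., 7} → 8 starts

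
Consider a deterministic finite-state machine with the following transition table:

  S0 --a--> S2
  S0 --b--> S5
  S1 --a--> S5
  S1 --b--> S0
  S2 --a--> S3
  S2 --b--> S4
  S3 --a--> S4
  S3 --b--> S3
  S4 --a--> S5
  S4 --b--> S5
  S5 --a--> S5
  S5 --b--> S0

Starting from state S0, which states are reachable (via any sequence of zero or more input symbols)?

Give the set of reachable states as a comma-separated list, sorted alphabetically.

Answer: S0, S2, S3, S4, S5

Derivation:
BFS from S0:
  visit S0: S0--a-->S2 (new), S0--b-->S5 (new)
  visit S2: S2--a-->S3 (new), S2--b-->S4 (new)
  visit S5: S5--a-->S5 (seen), S5--b-->S0 (seen)
  visit S3: S3--a-->S4 (seen), S3--b-->S3 (seen)
  visit S4: S4--a-->S5 (seen), S4--b-->S5 (seen)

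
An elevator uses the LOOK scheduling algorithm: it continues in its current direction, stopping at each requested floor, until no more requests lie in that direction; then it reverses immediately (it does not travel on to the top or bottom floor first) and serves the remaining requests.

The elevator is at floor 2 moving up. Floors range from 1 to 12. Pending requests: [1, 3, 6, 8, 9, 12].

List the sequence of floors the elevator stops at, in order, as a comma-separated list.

Current: 2, moving UP
Serve above first (ascending): [3, 6, 8, 9, 12]
Then reverse, serve below (descending): [1]

Answer: 3, 6, 8, 9, 12, 1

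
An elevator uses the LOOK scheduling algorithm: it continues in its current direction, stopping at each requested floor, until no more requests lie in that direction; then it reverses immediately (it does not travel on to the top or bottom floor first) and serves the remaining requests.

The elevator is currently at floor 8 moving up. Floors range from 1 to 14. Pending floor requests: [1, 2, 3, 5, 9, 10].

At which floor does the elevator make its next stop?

Answer: 9

Derivation:
Current floor: 8, direction: up
Requests above: [9, 10]
Requests below: [1, 2, 3, 5]
Moving up and requests lie above → nearest above is min([9, 10]) = 9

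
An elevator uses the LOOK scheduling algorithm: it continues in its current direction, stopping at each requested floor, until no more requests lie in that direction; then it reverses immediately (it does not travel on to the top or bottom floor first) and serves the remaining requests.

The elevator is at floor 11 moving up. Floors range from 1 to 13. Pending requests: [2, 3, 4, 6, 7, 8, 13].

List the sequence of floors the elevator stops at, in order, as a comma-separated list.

Current: 11, moving UP
Serve above first (ascending): [13]
Then reverse, serve below (descending): [8, 7, 6, 4, 3, 2]

Answer: 13, 8, 7, 6, 4, 3, 2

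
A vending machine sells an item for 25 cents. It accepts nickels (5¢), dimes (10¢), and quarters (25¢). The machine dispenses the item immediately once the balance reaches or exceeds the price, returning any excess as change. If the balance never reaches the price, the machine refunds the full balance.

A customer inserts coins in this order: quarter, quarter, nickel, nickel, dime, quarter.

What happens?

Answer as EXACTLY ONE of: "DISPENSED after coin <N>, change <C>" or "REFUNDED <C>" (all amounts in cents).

Answer: DISPENSED after coin 1, change 0

Derivation:
Price: 25¢
Coin 1 (quarter, 25¢): balance = 25¢
  → balance >= price → DISPENSE, change = 25 - 25 = 0¢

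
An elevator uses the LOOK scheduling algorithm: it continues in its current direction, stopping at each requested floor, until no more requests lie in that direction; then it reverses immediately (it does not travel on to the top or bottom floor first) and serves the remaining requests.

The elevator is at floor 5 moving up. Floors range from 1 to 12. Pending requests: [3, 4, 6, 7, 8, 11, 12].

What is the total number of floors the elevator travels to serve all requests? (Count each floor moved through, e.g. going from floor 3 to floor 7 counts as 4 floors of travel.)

Answer: 16

Derivation:
Start at floor 5 moving up, LOOK stop order: [6, 7, 8, 11, 12, 4, 3]
  5 → 6: |6-5| = 1, total = 1
  6 → 7: |7-6| = 1, total = 2
  7 → 8: |8-7| = 1, total = 3
  8 → 11: |11-8| = 3, total = 6
  11 → 12: |12-11| = 1, total = 7
  12 → 4: |4-12| = 8, total = 15
  4 → 3: |3-4| = 1, total = 16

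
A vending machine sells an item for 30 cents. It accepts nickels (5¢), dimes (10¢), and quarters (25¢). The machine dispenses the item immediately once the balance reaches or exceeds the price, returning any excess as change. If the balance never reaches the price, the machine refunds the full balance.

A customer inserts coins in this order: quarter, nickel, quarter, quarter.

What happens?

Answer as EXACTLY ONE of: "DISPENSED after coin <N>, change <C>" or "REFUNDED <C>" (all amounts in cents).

Answer: DISPENSED after coin 2, change 0

Derivation:
Price: 30¢
Coin 1 (quarter, 25¢): balance = 25¢
Coin 2 (nickel, 5¢): balance = 30¢
  → balance >= price → DISPENSE, change = 30 - 30 = 0¢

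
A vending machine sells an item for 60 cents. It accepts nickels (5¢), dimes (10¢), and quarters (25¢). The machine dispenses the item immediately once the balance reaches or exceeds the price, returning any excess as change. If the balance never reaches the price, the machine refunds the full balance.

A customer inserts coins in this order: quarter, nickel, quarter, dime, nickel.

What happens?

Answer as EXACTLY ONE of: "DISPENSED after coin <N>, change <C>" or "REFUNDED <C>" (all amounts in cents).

Price: 60¢
Coin 1 (quarter, 25¢): balance = 25¢
Coin 2 (nickel, 5¢): balance = 30¢
Coin 3 (quarter, 25¢): balance = 55¢
Coin 4 (dime, 10¢): balance = 65¢
  → balance >= price → DISPENSE, change = 65 - 60 = 5¢

Answer: DISPENSED after coin 4, change 5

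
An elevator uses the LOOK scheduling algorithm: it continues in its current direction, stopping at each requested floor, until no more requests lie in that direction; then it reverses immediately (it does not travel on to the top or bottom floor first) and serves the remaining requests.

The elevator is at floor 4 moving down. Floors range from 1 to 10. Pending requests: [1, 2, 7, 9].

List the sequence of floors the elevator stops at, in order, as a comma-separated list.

Answer: 2, 1, 7, 9

Derivation:
Current: 4, moving DOWN
Serve below first (descending): [2, 1]
Then reverse, serve above (ascending): [7, 9]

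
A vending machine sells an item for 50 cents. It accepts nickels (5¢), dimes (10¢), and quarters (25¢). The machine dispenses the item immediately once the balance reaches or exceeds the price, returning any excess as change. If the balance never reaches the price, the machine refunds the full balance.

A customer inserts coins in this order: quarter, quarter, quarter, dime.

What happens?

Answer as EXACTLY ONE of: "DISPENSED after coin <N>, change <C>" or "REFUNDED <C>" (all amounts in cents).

Price: 50¢
Coin 1 (quarter, 25¢): balance = 25¢
Coin 2 (quarter, 25¢): balance = 50¢
  → balance >= price → DISPENSE, change = 50 - 50 = 0¢

Answer: DISPENSED after coin 2, change 0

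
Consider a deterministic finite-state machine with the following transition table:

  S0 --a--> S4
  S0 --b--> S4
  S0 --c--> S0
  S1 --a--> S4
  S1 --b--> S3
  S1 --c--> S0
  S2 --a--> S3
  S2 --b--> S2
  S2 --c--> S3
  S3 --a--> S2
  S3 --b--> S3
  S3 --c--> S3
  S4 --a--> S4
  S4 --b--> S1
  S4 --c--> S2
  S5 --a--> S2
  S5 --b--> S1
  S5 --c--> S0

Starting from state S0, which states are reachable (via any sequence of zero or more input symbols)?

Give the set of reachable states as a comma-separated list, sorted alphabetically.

BFS from S0:
  visit S0: S0--a-->S4 (new), S0--b-->S4 (seen), S0--c-->S0 (seen)
  visit S4: S4--a-->S4 (seen), S4--b-->S1 (new), S4--c-->S2 (new)
  visit S1: S1--a-->S4 (seen), S1--b-->S3 (new), S1--c-->S0 (seen)
  visit S2: S2--a-->S3 (seen), S2--b-->S2 (seen), S2--c-->S3 (seen)
  visit S3: S3--a-->S2 (seen), S3--b-->S3 (seen), S3--c-->S3 (seen)

Answer: S0, S1, S2, S3, S4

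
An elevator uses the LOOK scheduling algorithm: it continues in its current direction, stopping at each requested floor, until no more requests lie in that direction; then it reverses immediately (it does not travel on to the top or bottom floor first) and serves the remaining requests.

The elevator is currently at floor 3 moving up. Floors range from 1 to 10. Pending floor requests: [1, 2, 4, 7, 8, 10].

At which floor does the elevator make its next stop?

Answer: 4

Derivation:
Current floor: 3, direction: up
Requests above: [4, 7, 8, 10]
Requests below: [1, 2]
Moving up and requests lie above → nearest above is min([4, 7, 8, 10]) = 4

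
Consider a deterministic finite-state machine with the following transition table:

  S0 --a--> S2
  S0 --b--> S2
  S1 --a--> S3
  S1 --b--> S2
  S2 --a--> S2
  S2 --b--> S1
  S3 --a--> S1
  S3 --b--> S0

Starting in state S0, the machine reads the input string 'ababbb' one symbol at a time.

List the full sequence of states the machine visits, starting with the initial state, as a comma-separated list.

Start: S0
  read 'a': S0 --a--> S2
  read 'b': S2 --b--> S1
  read 'a': S1 --a--> S3
  read 'b': S3 --b--> S0
  read 'b': S0 --b--> S2
  read 'b': S2 --b--> S1

Answer: S0, S2, S1, S3, S0, S2, S1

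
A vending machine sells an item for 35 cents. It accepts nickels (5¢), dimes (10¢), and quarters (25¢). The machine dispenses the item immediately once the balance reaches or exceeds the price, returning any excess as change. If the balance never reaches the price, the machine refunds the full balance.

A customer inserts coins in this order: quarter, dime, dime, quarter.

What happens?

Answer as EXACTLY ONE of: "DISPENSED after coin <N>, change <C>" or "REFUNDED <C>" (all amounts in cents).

Answer: DISPENSED after coin 2, change 0

Derivation:
Price: 35¢
Coin 1 (quarter, 25¢): balance = 25¢
Coin 2 (dime, 10¢): balance = 35¢
  → balance >= price → DISPENSE, change = 35 - 35 = 0¢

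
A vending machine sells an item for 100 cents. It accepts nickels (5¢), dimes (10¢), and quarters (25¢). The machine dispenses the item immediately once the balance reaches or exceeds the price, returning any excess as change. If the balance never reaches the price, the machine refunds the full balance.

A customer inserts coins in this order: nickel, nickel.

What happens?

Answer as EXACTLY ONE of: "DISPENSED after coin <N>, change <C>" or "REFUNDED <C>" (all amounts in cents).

Price: 100¢
Coin 1 (nickel, 5¢): balance = 5¢
Coin 2 (nickel, 5¢): balance = 10¢
All coins inserted, balance 10¢ < price 100¢ → REFUND 10¢

Answer: REFUNDED 10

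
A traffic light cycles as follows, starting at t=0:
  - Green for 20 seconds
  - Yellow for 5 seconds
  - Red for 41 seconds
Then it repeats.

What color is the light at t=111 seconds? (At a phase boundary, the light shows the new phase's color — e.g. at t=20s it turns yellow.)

Cycle length = 20 + 5 + 41 = 66s
t = 111, phase_t = 111 mod 66 = 45
45 >= 25 → RED

Answer: red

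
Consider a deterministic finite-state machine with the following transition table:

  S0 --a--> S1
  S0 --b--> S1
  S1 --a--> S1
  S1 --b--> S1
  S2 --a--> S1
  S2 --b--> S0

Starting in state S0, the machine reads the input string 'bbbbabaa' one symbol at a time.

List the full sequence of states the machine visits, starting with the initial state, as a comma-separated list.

Start: S0
  read 'b': S0 --b--> S1
  read 'b': S1 --b--> S1
  read 'b': S1 --b--> S1
  read 'b': S1 --b--> S1
  read 'a': S1 --a--> S1
  read 'b': S1 --b--> S1
  read 'a': S1 --a--> S1
  read 'a': S1 --a--> S1

Answer: S0, S1, S1, S1, S1, S1, S1, S1, S1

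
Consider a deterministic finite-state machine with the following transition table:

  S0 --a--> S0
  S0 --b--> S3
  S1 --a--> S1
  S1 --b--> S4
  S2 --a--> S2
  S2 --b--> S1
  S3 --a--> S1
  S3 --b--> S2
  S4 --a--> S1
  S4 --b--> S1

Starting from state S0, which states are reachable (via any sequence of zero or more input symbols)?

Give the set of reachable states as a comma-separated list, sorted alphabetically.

BFS from S0:
  visit S0: S0--a-->S0 (seen), S0--b-->S3 (new)
  visit S3: S3--a-->S1 (new), S3--b-->S2 (new)
  visit S1: S1--a-->S1 (seen), S1--b-->S4 (new)
  visit S2: S2--a-->S2 (seen), S2--b-->S1 (seen)
  visit S4: S4--a-->S1 (seen), S4--b-->S1 (seen)

Answer: S0, S1, S2, S3, S4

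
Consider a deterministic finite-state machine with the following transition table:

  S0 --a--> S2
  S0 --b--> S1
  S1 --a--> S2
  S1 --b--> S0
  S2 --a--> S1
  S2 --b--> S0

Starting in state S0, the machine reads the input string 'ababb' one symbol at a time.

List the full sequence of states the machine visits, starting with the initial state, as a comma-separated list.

Answer: S0, S2, S0, S2, S0, S1

Derivation:
Start: S0
  read 'a': S0 --a--> S2
  read 'b': S2 --b--> S0
  read 'a': S0 --a--> S2
  read 'b': S2 --b--> S0
  read 'b': S0 --b--> S1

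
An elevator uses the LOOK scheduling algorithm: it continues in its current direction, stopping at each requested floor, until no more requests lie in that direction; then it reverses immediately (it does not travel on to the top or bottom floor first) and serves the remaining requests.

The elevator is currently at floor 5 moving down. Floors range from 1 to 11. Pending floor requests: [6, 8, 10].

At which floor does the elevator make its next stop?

Current floor: 5, direction: down
Requests above: [6, 8, 10]
Requests below: []
Moving down but no requests below → reverse; nearest above is min([6, 8, 10]) = 6

Answer: 6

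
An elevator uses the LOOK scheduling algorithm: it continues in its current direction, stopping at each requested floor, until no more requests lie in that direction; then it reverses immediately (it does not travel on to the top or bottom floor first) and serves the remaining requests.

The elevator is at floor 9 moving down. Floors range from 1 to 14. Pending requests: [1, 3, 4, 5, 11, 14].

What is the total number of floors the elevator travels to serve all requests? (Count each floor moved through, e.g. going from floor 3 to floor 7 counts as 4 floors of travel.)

Answer: 21

Derivation:
Start at floor 9 moving down, LOOK stop order: [5, 4, 3, 1, 11, 14]
  9 → 5: |5-9| = 4, total = 4
  5 → 4: |4-5| = 1, total = 5
  4 → 3: |3-4| = 1, total = 6
  3 → 1: |1-3| = 2, total = 8
  1 → 11: |11-1| = 10, total = 18
  11 → 14: |14-11| = 3, total = 21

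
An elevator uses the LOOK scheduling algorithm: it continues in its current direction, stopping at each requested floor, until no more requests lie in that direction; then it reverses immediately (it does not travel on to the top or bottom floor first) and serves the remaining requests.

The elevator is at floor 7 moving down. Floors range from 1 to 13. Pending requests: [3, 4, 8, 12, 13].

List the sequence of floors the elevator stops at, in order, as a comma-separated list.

Answer: 4, 3, 8, 12, 13

Derivation:
Current: 7, moving DOWN
Serve below first (descending): [4, 3]
Then reverse, serve above (ascending): [8, 12, 13]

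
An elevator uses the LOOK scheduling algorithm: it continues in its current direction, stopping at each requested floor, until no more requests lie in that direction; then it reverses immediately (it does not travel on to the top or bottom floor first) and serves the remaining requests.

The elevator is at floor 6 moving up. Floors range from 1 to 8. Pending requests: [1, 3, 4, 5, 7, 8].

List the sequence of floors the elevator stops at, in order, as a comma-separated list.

Answer: 7, 8, 5, 4, 3, 1

Derivation:
Current: 6, moving UP
Serve above first (ascending): [7, 8]
Then reverse, serve below (descending): [5, 4, 3, 1]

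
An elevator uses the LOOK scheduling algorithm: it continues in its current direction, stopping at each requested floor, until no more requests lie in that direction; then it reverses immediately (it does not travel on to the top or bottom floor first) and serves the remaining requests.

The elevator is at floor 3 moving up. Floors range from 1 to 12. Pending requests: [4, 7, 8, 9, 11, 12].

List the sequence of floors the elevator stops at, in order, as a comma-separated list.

Current: 3, moving UP
Serve above first (ascending): [4, 7, 8, 9, 11, 12]
Then reverse, serve below (descending): []

Answer: 4, 7, 8, 9, 11, 12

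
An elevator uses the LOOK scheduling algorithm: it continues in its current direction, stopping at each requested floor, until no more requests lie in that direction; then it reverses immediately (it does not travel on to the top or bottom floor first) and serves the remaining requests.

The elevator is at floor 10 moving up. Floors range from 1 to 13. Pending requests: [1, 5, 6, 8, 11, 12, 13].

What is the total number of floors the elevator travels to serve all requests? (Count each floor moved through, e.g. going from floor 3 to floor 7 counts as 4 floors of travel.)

Start at floor 10 moving up, LOOK stop order: [11, 12, 13, 8, 6, 5, 1]
  10 → 11: |11-10| = 1, total = 1
  11 → 12: |12-11| = 1, total = 2
  12 → 13: |13-12| = 1, total = 3
  13 → 8: |8-13| = 5, total = 8
  8 → 6: |6-8| = 2, total = 10
  6 → 5: |5-6| = 1, total = 11
  5 → 1: |1-5| = 4, total = 15

Answer: 15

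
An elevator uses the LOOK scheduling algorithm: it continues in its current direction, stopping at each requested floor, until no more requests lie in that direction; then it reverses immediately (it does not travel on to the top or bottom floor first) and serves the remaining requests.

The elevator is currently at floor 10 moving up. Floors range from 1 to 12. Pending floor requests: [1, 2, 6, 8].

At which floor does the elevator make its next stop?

Current floor: 10, direction: up
Requests above: []
Requests below: [1, 2, 6, 8]
Moving up but no requests above → reverse; nearest below is max([1, 2, 6, 8]) = 8

Answer: 8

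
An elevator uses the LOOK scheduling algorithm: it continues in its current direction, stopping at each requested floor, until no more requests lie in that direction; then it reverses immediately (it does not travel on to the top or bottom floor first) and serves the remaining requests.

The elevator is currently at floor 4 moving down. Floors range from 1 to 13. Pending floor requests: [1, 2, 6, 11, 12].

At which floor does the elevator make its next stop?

Answer: 2

Derivation:
Current floor: 4, direction: down
Requests above: [6, 11, 12]
Requests below: [1, 2]
Moving down and requests lie below → nearest below is max([1, 2]) = 2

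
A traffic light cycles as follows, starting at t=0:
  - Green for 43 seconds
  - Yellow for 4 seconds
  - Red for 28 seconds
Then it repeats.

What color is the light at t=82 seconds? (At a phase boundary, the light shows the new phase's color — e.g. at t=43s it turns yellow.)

Cycle length = 43 + 4 + 28 = 75s
t = 82, phase_t = 82 mod 75 = 7
7 < 43 (green end) → GREEN

Answer: green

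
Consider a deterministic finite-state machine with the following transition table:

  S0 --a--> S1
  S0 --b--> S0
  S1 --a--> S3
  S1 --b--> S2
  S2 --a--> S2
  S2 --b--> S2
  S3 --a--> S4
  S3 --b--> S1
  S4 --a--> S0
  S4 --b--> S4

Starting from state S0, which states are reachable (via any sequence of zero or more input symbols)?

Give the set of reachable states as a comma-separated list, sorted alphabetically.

BFS from S0:
  visit S0: S0--a-->S1 (new), S0--b-->S0 (seen)
  visit S1: S1--a-->S3 (new), S1--b-->S2 (new)
  visit S3: S3--a-->S4 (new), S3--b-->S1 (seen)
  visit S2: S2--a-->S2 (seen), S2--b-->S2 (seen)
  visit S4: S4--a-->S0 (seen), S4--b-->S4 (seen)

Answer: S0, S1, S2, S3, S4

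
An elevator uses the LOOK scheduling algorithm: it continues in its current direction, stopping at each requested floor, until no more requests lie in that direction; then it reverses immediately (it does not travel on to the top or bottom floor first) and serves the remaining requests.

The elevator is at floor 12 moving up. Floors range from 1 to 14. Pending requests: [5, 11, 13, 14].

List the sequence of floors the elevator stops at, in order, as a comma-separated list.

Answer: 13, 14, 11, 5

Derivation:
Current: 12, moving UP
Serve above first (ascending): [13, 14]
Then reverse, serve below (descending): [11, 5]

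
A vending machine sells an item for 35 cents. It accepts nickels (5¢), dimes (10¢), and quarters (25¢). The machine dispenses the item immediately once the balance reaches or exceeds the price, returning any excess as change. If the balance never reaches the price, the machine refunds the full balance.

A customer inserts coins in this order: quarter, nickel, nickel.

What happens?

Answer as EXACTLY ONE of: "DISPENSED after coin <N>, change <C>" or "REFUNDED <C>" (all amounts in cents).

Price: 35¢
Coin 1 (quarter, 25¢): balance = 25¢
Coin 2 (nickel, 5¢): balance = 30¢
Coin 3 (nickel, 5¢): balance = 35¢
  → balance >= price → DISPENSE, change = 35 - 35 = 0¢

Answer: DISPENSED after coin 3, change 0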